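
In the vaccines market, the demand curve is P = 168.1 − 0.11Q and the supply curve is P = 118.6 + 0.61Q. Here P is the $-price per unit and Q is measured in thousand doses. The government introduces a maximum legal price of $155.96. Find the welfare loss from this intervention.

Competitive equilibrium: 168.1 − 0.11Q = 118.6 + 0.61Q → Q* = 68.75, P* = 160.5375.
At the ceiling P = 155.96, quantity supplied = (155.96 − 118.6)/0.61 = 61.2459.
Willingness to pay at Q' = 61.2459: 168.1 − 0.11·61.2459 = 161.363.
ΔQ = 68.75 − 61.2459 = 7.5041; wedge = 161.363 − 155.96 = 5.403.
Deadweight loss = ½ × 7.5041 × 5.403 = $20.27 thousand.

$20.27 thousand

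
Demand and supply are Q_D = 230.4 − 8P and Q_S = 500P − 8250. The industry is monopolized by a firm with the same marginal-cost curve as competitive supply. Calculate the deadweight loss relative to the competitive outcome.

In inverse form: demand P = 28.8 − 0.125Q, supply P = 16.5 + 0.002Q.
Competitive equilibrium: 28.8 − 0.125Q = 16.5 + 0.002Q → Q* = 96.8504, P* = 16.6937.
Marginal revenue: MR = 28.8 − 0.25Q. Set MR = MC: 28.8 − 0.25Q = 16.5 + 0.002Q → Q_m = 48.8095.
Price P_m = 28.8 − 0.125·48.8095 = 22.6988; MC(Q_m) = 16.5 + 0.002·48.8095 = 16.5976.
Competitive Q* = 96.8504, so ΔQ = 48.0409; wedge = 22.6988 − 16.5976 = 6.1012.
Welfare loss = ½ × 48.0409 × 6.1012 = 146.55.

146.55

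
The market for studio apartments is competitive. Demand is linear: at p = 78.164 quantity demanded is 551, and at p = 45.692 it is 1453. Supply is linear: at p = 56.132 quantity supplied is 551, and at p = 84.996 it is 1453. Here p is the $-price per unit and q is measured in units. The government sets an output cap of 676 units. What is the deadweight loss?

$1346.434

Demand slope = (45.692 − 78.164)/(1453 − 551) = −0.036, so p = 98 − 0.036q.
Supply slope = (84.996 − 56.132)/(1453 − 551) = 0.032, so p = 38.5 + 0.032q.
Competitive equilibrium: 98 − 0.036q = 38.5 + 0.032q → q* = 875, p* = 66.5.
At q = 676: demand price = 98 − 0.036·676 = 73.664; supply price = 38.5 + 0.032·676 = 60.132.
Δq = 875 − 676 = 199; wedge = 73.664 − 60.132 = 13.532.
The triangle = ½ × 199 × 13.532 = $1346.434.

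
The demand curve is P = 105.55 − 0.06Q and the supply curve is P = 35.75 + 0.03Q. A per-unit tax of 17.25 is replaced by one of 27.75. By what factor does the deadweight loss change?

2.588

Competitive equilibrium: 105.55 − 0.06Q = 35.75 + 0.03Q → Q* = 775.5556, P* = 59.0167.
For a per-unit tax t: ΔQ = t/0.09, so DWL = ½·t·(t/0.09) = t²/0.18.
At t = 17.25: DWL = 1653.125. At t = 27.75: DWL = 4278.125.
Ratio = (27.75/17.25)² = 2.588.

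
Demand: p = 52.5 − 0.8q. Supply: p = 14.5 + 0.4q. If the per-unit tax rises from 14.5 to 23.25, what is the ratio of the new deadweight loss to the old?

2.571

Competitive equilibrium: 52.5 − 0.8q = 14.5 + 0.4q → q* = 31.6667, p* = 27.1667.
For a per-unit tax t: Δq = t/1.2, so DWL = ½·t·(t/1.2) = t²/2.4.
At t = 14.5: DWL = 87.604. At t = 23.25: DWL = 225.234.
Ratio = (23.25/14.5)² = 2.571.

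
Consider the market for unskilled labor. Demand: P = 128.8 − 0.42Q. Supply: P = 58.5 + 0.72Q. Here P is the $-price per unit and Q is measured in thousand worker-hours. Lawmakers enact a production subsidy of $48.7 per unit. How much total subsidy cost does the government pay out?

Competitive equilibrium: 128.8 − 0.42Q = 58.5 + 0.72Q → Q* = 61.6667, P* = 102.9.
The subsidy lowers effective supply by 48.7: P = 9.8 + 0.72Q.
New quantity: 128.8 − 0.42Q = 9.8 + 0.72Q → Q' = 104.386.
Total subsidy cost = 48.7 × 104.386 = $5083.60 thousand.

$5083.60 thousand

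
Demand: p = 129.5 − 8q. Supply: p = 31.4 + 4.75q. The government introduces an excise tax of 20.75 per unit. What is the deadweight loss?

Competitive equilibrium: 129.5 − 8q = 31.4 + 4.75q → q* = 7.6941, p* = 67.9471.
With the tax, the buyer price exceeds the seller price by 20.75: (129.5 − 8q) − (31.4 + 4.75q) = 20.75 → q' = 6.0667.
Δq = 7.6941 − 6.0667 = 1.6274; the wedge equals the tax, 20.75.
DWL = ½ × 1.6274 × 20.75 = 16.88.

16.88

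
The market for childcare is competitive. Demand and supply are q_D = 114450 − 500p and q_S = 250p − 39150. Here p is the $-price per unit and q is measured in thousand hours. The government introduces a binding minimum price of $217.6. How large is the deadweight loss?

$122880 thousand

In inverse form: demand p = 228.9 − 0.002q, supply p = 156.6 + 0.004q.
Competitive equilibrium: 228.9 − 0.002q = 156.6 + 0.004q → q* = 12050, p* = 204.8.
At the floor p = 217.6, quantity demanded = (228.9 − 217.6)/0.002 = 5650.
Sellers' marginal cost at q' = 5650: 156.6 + 0.004·5650 = 179.2.
Δq = 12050 − 5650 = 6400; wedge = 217.6 − 179.2 = 38.4.
Deadweight loss = ½ × 6400 × 38.4 = $122880 thousand.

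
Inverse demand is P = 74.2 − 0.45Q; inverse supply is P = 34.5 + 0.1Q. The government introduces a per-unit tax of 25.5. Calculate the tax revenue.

658.36

Competitive equilibrium: 74.2 − 0.45Q = 34.5 + 0.1Q → Q* = 72.1818, P* = 41.7182.
With the tax, the buyer price exceeds the seller price by 25.5: (74.2 − 0.45Q) − (34.5 + 0.1Q) = 25.5 → Q' = 25.8182.
Tax revenue = 25.5 × 25.8182 = 658.36.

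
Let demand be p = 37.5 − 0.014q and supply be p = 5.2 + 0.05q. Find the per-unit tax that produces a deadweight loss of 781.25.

Competitive equilibrium: 37.5 − 0.014q = 5.2 + 0.05q → q* = 504.6875, p* = 30.4344.
A tax t gives Δq = t/0.064 and wedge t, so DWL = t²/0.128.
t²/0.128 = 781.25 → t² = 100 → t = 10.

10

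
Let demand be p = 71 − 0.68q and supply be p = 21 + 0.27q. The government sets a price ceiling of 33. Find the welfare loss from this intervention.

31.84

Competitive equilibrium: 71 − 0.68q = 21 + 0.27q → q* = 52.6316, p* = 35.2105.
At the ceiling p = 33, quantity supplied = (33 − 21)/0.27 = 44.4444.
Willingness to pay at q' = 44.4444: 71 − 0.68·44.4444 = 40.7778.
Δq = 52.6316 − 44.4444 = 8.1872; wedge = 40.7778 − 33 = 7.7778.
Welfare loss = ½ × 8.1872 × 7.7778 = 31.84.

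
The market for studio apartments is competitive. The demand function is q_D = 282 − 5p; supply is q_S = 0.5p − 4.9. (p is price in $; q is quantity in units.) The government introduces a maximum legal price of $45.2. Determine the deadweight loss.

$13.34

In inverse form: demand p = 56.4 − 0.2q, supply p = 9.8 + 2q.
Competitive equilibrium: 56.4 − 0.2q = 9.8 + 2q → q* = 21.1818, p* = 52.1636.
At the ceiling p = 45.2, quantity supplied = (45.2 − 9.8)/2 = 17.7.
Willingness to pay at q' = 17.7: 56.4 − 0.2·17.7 = 52.86.
Δq = 21.1818 − 17.7 = 3.4818; wedge = 52.86 − 45.2 = 7.66.
Welfare loss = ½ × 3.4818 × 7.66 = $13.34.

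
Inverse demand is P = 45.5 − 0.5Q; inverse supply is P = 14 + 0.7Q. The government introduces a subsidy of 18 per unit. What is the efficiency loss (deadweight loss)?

135

Competitive equilibrium: 45.5 − 0.5Q = 14 + 0.7Q → Q* = 26.25, P* = 32.375.
The subsidy lowers effective supply by 18: P = 0.7Q − 4.
New quantity: 45.5 − 0.5Q = 0.7Q − 4 → Q' = 41.25.
Overproduction ΔQ = 41.25 − 26.25 = 15; wedge = subsidy = 18.
Welfare loss = ½ × 15 × 18 = 135.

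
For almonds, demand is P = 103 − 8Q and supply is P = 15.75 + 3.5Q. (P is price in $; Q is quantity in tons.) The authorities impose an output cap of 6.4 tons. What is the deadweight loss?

Competitive equilibrium: 103 − 8Q = 15.75 + 3.5Q → Q* = 7.587, P* = 42.3043.
At Q = 6.4: demand price = 103 − 8·6.4 = 51.8; supply price = 15.75 + 3.5·6.4 = 38.15.
ΔQ = 7.587 − 6.4 = 1.187; wedge = 51.8 − 38.15 = 13.65.
The triangle = ½ × 1.187 × 13.65 = $8.10.

$8.10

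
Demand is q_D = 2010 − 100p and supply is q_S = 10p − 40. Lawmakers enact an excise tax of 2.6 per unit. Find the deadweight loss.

30.73

In inverse form: demand p = 20.1 − 0.01q, supply p = 4 + 0.1q.
Competitive equilibrium: 20.1 − 0.01q = 4 + 0.1q → q* = 146.3636, p* = 18.6364.
With the tax, the buyer price exceeds the seller price by 2.6: (20.1 − 0.01q) − (4 + 0.1q) = 2.6 → q' = 122.7273.
Δq = 146.3636 − 122.7273 = 23.6363; the wedge equals the tax, 2.6.
Deadweight loss = ½ × 23.6363 × 2.6 = 30.73.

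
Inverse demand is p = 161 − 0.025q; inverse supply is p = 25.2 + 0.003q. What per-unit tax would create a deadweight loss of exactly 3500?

14

Competitive equilibrium: 161 − 0.025q = 25.2 + 0.003q → q* = 4850, p* = 39.75.
A tax t gives Δq = t/0.028 and wedge t, so DWL = t²/0.056.
t²/0.056 = 3500 → t² = 196 → t = 14.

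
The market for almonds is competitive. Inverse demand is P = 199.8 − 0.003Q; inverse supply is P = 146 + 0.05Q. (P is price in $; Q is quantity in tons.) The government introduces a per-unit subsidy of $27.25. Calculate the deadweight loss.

Competitive equilibrium: 199.8 − 0.003Q = 146 + 0.05Q → Q* = 1015.0943, P* = 196.7547.
The subsidy lowers effective supply by 27.25: P = 118.75 + 0.05Q.
New quantity: 199.8 − 0.003Q = 118.75 + 0.05Q → Q' = 1529.2453.
Overproduction ΔQ = 1529.2453 − 1015.0943 = 514.151; wedge = subsidy = 27.25.
Deadweight loss = ½ × 514.151 × 27.25 = $7005.31.

$7005.31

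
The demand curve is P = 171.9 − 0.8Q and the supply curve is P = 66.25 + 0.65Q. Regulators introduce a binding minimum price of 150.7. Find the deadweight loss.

Competitive equilibrium: 171.9 − 0.8Q = 66.25 + 0.65Q → Q* = 72.8621, P* = 113.6103.
At the floor P = 150.7, quantity demanded = (171.9 − 150.7)/0.8 = 26.5.
Sellers' marginal cost at Q' = 26.5: 66.25 + 0.65·26.5 = 83.475.
ΔQ = 72.8621 − 26.5 = 46.3621; wedge = 150.7 − 83.475 = 67.225.
DWL = ½ × 46.3621 × 67.225 = 1558.35.

1558.35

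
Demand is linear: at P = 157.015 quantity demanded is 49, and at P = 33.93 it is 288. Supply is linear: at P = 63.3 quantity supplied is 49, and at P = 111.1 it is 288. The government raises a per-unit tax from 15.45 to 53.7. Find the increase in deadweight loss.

1849.64

Demand slope = (33.93 − 157.015)/(288 − 49) = −0.515, so P = 182.25 − 0.515Q.
Supply slope = (111.1 − 63.3)/(288 − 49) = 0.2, so P = 53.5 + 0.2Q.
Competitive equilibrium: 182.25 − 0.515Q = 53.5 + 0.2Q → Q* = 180.0699, P* = 89.514.
For a per-unit tax t: ΔQ = t/0.715, so DWL = ½·t·(t/0.715) = t²/1.43.
At t = 15.45: DWL = 166.925. At t = 53.7: DWL = 2016.566.
Increase = 2016.566 − 166.925 = 1849.64.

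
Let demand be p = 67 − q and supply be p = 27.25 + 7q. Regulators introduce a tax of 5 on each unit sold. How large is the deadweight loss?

Competitive equilibrium: 67 − q = 27.25 + 7q → q* = 4.9688, p* = 62.0313.
With the tax, the buyer price exceeds the seller price by 5: (67 − q) − (27.25 + 7q) = 5 → q' = 4.3438.
Δq = 4.9688 − 4.3438 = 0.625; the wedge equals the tax, 5.
Welfare loss = ½ × 0.625 × 5 = 1.56.

1.56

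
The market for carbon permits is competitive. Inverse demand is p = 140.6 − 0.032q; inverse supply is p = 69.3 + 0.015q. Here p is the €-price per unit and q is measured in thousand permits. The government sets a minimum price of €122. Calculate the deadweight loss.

Competitive equilibrium: 140.6 − 0.032q = 69.3 + 0.015q → q* = 1517.02128, p* = 92.05532.
At the floor p = 122, quantity demanded = (140.6 − 122)/0.032 = 581.25.
Sellers' marginal cost at q' = 581.25: 69.3 + 0.015·581.25 = 78.01875.
Δq = 1517.02128 − 581.25 = 935.77128; wedge = 122 − 78.01875 = 43.98125.
Welfare loss = ½ × 935.77128 × 43.98125 = €20578.20 thousand.

€20578.20 thousand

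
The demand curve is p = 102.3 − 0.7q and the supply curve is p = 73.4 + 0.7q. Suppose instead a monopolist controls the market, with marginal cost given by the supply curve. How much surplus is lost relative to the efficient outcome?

33.14

Competitive equilibrium: 102.3 − 0.7q = 73.4 + 0.7q → q* = 20.6429, p* = 87.85.
Marginal revenue: MR = 102.3 − 1.4q. Set MR = MC: 102.3 − 1.4q = 73.4 + 0.7q → q_m = 13.7619.
Price p_m = 102.3 − 0.7·13.7619 = 92.6667; MC(q_m) = 73.4 + 0.7·13.7619 = 83.0333.
Competitive q* = 20.6429, so Δq = 6.881; wedge = 92.6667 − 83.0333 = 9.6334.
Welfare loss = ½ × 6.881 × 9.6334 = 33.14.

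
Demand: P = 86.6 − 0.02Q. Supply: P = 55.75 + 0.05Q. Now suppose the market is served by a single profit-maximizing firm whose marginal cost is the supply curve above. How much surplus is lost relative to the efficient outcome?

335.70

Competitive equilibrium: 86.6 − 0.02Q = 55.75 + 0.05Q → Q* = 440.7143, P* = 77.7857.
Marginal revenue: MR = 86.6 − 0.04Q. Set MR = MC: 86.6 − 0.04Q = 55.75 + 0.05Q → Q_m = 342.7778.
Price P_m = 86.6 − 0.02·342.7778 = 79.7444; MC(Q_m) = 55.75 + 0.05·342.7778 = 72.8889.
Competitive Q* = 440.7143, so ΔQ = 97.9365; wedge = 79.7444 − 72.8889 = 6.8555.
Welfare loss = ½ × 97.9365 × 6.8555 = 335.70.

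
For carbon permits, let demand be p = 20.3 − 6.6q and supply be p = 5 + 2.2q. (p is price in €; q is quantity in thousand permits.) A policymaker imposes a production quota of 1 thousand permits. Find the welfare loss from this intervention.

€2.40 thousand

Competitive equilibrium: 20.3 − 6.6q = 5 + 2.2q → q* = 1.7386, p* = 8.825.
At q = 1: demand price = 20.3 − 6.6·1 = 13.7; supply price = 5 + 2.2·1 = 7.2.
Δq = 1.7386 − 1 = 0.7386; wedge = 13.7 − 7.2 = 6.5.
The triangle = ½ × 0.7386 × 6.5 = €2.40 thousand.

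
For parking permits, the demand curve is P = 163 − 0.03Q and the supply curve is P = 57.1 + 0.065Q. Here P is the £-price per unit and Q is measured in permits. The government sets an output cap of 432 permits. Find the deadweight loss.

Competitive equilibrium: 163 − 0.03Q = 57.1 + 0.065Q → Q* = 1114.73684, P* = 129.55789.
At Q = 432: demand price = 163 − 0.03·432 = 150.04; supply price = 57.1 + 0.065·432 = 85.18.
ΔQ = 1114.73684 − 432 = 682.73684; wedge = 150.04 − 85.18 = 64.86.
Welfare loss = ½ × 682.73684 × 64.86 = £22141.16.

£22141.16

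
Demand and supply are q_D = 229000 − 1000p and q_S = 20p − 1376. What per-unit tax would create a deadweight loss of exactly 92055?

96.9

In inverse form: demand p = 229 − 0.001q, supply p = 68.8 + 0.05q.
Competitive equilibrium: 229 − 0.001q = 68.8 + 0.05q → q* = 3141.1765, p* = 225.8588.
A tax t gives Δq = t/0.051 and wedge t, so DWL = t²/0.102.
t²/0.102 = 92055 → t² = 9389.61 → t = 96.9.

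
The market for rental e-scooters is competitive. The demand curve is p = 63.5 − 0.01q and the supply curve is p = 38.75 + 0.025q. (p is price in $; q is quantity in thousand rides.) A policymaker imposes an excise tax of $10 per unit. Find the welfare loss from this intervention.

$1428.57 thousand

Competitive equilibrium: 63.5 − 0.01q = 38.75 + 0.025q → q* = 707.1429, p* = 56.4286.
With the tax, the buyer price exceeds the seller price by 10: (63.5 − 0.01q) − (38.75 + 0.025q) = 10 → q' = 421.4286.
Δq = 707.1429 − 421.4286 = 285.7143; the wedge equals the tax, 10.
Welfare loss = ½ × 285.7143 × 10 = $1428.57 thousand.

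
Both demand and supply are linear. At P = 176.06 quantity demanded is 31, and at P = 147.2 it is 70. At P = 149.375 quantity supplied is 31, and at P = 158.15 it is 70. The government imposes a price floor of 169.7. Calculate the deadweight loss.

175.25

Demand slope = (147.2 − 176.06)/(70 − 31) = −0.74, so P = 199 − 0.74Q.
Supply slope = (158.15 − 149.375)/(70 − 31) = 0.225, so P = 142.4 + 0.225Q.
Competitive equilibrium: 199 − 0.74Q = 142.4 + 0.225Q → Q* = 58.6528, P* = 155.5969.
At the floor P = 169.7, quantity demanded = (199 − 169.7)/0.74 = 39.5946.
Sellers' marginal cost at Q' = 39.5946: 142.4 + 0.225·39.5946 = 151.3088.
ΔQ = 58.6528 − 39.5946 = 19.0582; wedge = 169.7 − 151.3088 = 18.3912.
The triangle = ½ × 19.0582 × 18.3912 = 175.25.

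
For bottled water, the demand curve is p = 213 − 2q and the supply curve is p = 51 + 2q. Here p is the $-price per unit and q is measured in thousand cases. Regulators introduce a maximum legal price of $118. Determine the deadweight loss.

$98 thousand

Competitive equilibrium: 213 − 2q = 51 + 2q → q* = 40.5, p* = 132.
At the ceiling p = 118, quantity supplied = (118 − 51)/2 = 33.5.
Willingness to pay at q' = 33.5: 213 − 2·33.5 = 146.
Δq = 40.5 − 33.5 = 7; wedge = 146 − 118 = 28.
The triangle = ½ × 7 × 28 = $98 thousand.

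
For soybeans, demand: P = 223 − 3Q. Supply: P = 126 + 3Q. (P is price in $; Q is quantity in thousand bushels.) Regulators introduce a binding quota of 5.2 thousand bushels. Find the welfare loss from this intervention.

$360.80 thousand

Competitive equilibrium: 223 − 3Q = 126 + 3Q → Q* = 16.1667, P* = 174.5.
At Q = 5.2: demand price = 223 − 3·5.2 = 207.4; supply price = 126 + 3·5.2 = 141.6.
ΔQ = 16.1667 − 5.2 = 10.9667; wedge = 207.4 − 141.6 = 65.8.
Deadweight loss = ½ × 10.9667 × 65.8 = $360.80 thousand.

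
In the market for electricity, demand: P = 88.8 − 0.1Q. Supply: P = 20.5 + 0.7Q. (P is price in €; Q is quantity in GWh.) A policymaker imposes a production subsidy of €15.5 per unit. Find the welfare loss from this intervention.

€150.16

Competitive equilibrium: 88.8 − 0.1Q = 20.5 + 0.7Q → Q* = 85.375, P* = 80.2625.
The subsidy lowers effective supply by 15.5: P = 5 + 0.7Q.
New quantity: 88.8 − 0.1Q = 5 + 0.7Q → Q' = 104.75.
Overproduction ΔQ = 104.75 − 85.375 = 19.375; wedge = subsidy = 15.5.
The triangle = ½ × 19.375 × 15.5 = €150.16.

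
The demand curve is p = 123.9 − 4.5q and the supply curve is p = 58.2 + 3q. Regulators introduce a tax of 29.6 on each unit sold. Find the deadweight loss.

Competitive equilibrium: 123.9 − 4.5q = 58.2 + 3q → q* = 8.76, p* = 84.48.
With the tax, the buyer price exceeds the seller price by 29.6: (123.9 − 4.5q) − (58.2 + 3q) = 29.6 → q' = 4.8133.
Δq = 8.76 − 4.8133 = 3.9467; the wedge equals the tax, 29.6.
Welfare loss = ½ × 3.9467 × 29.6 = 58.41.

58.41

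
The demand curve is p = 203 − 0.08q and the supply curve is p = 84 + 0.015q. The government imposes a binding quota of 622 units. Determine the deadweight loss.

18890.57

Competitive equilibrium: 203 − 0.08q = 84 + 0.015q → q* = 1252.6316, p* = 102.7895.
At q = 622: demand price = 203 − 0.08·622 = 153.24; supply price = 84 + 0.015·622 = 93.33.
Δq = 1252.6316 − 622 = 630.6316; wedge = 153.24 − 93.33 = 59.91.
DWL = ½ × 630.6316 × 59.91 = 18890.57.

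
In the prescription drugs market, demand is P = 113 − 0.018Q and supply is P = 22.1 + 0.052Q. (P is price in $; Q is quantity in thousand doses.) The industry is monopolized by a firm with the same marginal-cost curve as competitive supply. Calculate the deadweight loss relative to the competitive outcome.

Competitive equilibrium: 113 − 0.018Q = 22.1 + 0.052Q → Q* = 1298.5714, P* = 89.6257.
Marginal revenue: MR = 113 − 0.036Q. Set MR = MC: 113 − 0.036Q = 22.1 + 0.052Q → Q_m = 1032.9545.
Price P_m = 113 − 0.018·1032.9545 = 94.4068; MC(Q_m) = 22.1 + 0.052·1032.9545 = 75.8136.
Competitive Q* = 1298.5714, so ΔQ = 265.6169; wedge = 94.4068 − 75.8136 = 18.5932.
The triangle = ½ × 265.6169 × 18.5932 = $2469.33 thousand.

$2469.33 thousand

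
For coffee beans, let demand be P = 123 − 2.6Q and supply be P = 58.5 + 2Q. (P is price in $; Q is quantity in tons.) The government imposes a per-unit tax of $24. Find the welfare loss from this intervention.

Competitive equilibrium: 123 − 2.6Q = 58.5 + 2Q → Q* = 14.0217, P* = 86.5435.
With the tax, the buyer price exceeds the seller price by 24: (123 − 2.6Q) − (58.5 + 2Q) = 24 → Q' = 8.8043.
ΔQ = 14.0217 − 8.8043 = 5.2174; the wedge equals the tax, 24.
Welfare loss = ½ × 5.2174 × 24 = $62.61.

$62.61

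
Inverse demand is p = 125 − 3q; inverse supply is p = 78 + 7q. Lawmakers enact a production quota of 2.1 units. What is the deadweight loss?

33.80

Competitive equilibrium: 125 − 3q = 78 + 7q → q* = 4.7, p* = 110.9.
At q = 2.1: demand price = 125 − 3·2.1 = 118.7; supply price = 78 + 7·2.1 = 92.7.
Δq = 4.7 − 2.1 = 2.6; wedge = 118.7 − 92.7 = 26.
DWL = ½ × 2.6 × 26 = 33.80.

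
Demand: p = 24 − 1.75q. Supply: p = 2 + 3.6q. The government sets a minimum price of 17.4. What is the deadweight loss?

0.31

Competitive equilibrium: 24 − 1.75q = 2 + 3.6q → q* = 4.1121, p* = 16.8037.
At the floor p = 17.4, quantity demanded = (24 − 17.4)/1.75 = 3.7714.
Sellers' marginal cost at q' = 3.7714: 2 + 3.6·3.7714 = 15.577.
Δq = 4.1121 − 3.7714 = 0.3407; wedge = 17.4 − 15.577 = 1.823.
DWL = ½ × 0.3407 × 1.823 = 0.31.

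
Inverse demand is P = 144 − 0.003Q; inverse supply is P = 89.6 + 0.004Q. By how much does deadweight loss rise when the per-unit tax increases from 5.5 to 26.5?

48000

Competitive equilibrium: 144 − 0.003Q = 89.6 + 0.004Q → Q* = 7771.4286, P* = 120.6857.
For a per-unit tax t: ΔQ = t/0.007, so DWL = ½·t·(t/0.007) = t²/0.014.
At t = 5.5: DWL = 2160.714. At t = 26.5: DWL = 50160.714.
Increase = 50160.714 − 2160.714 = 48000.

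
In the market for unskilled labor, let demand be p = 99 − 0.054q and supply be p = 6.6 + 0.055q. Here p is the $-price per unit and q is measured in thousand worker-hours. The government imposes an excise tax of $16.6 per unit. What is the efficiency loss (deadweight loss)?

$1264.04 thousand

Competitive equilibrium: 99 − 0.054q = 6.6 + 0.055q → q* = 847.7064, p* = 53.2239.
With the tax, the buyer price exceeds the seller price by 16.6: (99 − 0.054q) − (6.6 + 0.055q) = 16.6 → q' = 695.4128.
Δq = 847.7064 − 695.4128 = 152.2936; the wedge equals the tax, 16.6.
DWL = ½ × 152.2936 × 16.6 = $1264.04 thousand.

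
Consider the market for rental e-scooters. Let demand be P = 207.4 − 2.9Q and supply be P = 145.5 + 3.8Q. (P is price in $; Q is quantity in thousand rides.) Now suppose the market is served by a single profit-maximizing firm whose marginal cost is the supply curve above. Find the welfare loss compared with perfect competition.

Competitive equilibrium: 207.4 − 2.9Q = 145.5 + 3.8Q → Q* = 9.2388, P* = 180.6075.
Marginal revenue: MR = 207.4 − 5.8Q. Set MR = MC: 207.4 − 5.8Q = 145.5 + 3.8Q → Q_m = 6.4479.
Price P_m = 207.4 − 2.9·6.4479 = 188.7011; MC(Q_m) = 145.5 + 3.8·6.4479 = 170.002.
Competitive Q* = 9.2388, so ΔQ = 2.7909; wedge = 188.7011 − 170.002 = 18.6991.
DWL = ½ × 2.7909 × 18.6991 = $26.09 thousand.

$26.09 thousand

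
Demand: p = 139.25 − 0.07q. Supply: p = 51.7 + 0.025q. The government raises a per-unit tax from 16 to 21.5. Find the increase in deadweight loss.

Competitive equilibrium: 139.25 − 0.07q = 51.7 + 0.025q → q* = 921.5789, p* = 74.7395.
For a per-unit tax t: Δq = t/0.095, so DWL = ½·t·(t/0.095) = t²/0.19.
At t = 16: DWL = 1347.368. At t = 21.5: DWL = 2432.895.
Increase = 2432.895 − 1347.368 = 1085.53.

1085.53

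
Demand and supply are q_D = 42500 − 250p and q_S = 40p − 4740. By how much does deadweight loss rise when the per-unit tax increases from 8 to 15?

In inverse form: demand p = 170 − 0.004q, supply p = 118.5 + 0.025q.
Competitive equilibrium: 170 − 0.004q = 118.5 + 0.025q → q* = 1775.8621, p* = 162.8966.
For a per-unit tax t: Δq = t/0.029, so DWL = ½·t·(t/0.029) = t²/0.058.
At t = 8: DWL = 1103.448. At t = 15: DWL = 3879.31.
Increase = 3879.31 − 1103.448 = 2775.86.

2775.86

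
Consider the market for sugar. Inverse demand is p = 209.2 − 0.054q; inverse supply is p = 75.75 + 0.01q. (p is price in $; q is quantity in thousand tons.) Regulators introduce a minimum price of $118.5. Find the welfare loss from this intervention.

$5262.46 thousand

Competitive equilibrium: 209.2 − 0.054q = 75.75 + 0.01q → q* = 2085.1563, p* = 96.6016.
At the floor p = 118.5, quantity demanded = (209.2 − 118.5)/0.054 = 1679.6296.
Sellers' marginal cost at q' = 1679.6296: 75.75 + 0.01·1679.6296 = 92.5463.
Δq = 2085.1563 − 1679.6296 = 405.5267; wedge = 118.5 − 92.5463 = 25.9537.
Welfare loss = ½ × 405.5267 × 25.9537 = $5262.46 thousand.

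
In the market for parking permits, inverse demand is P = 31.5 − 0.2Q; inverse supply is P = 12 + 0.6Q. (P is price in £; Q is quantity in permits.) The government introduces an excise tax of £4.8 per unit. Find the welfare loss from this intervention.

£14.40

Competitive equilibrium: 31.5 − 0.2Q = 12 + 0.6Q → Q* = 24.375, P* = 26.625.
With the tax, the buyer price exceeds the seller price by 4.8: (31.5 − 0.2Q) − (12 + 0.6Q) = 4.8 → Q' = 18.375.
ΔQ = 24.375 − 18.375 = 6; the wedge equals the tax, 4.8.
The triangle = ½ × 6 × 4.8 = £14.40.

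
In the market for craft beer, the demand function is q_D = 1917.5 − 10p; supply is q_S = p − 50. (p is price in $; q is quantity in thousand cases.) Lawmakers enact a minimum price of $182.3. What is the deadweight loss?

$649.47 thousand

In inverse form: demand p = 191.75 − 0.1q, supply p = 50 + q.
Competitive equilibrium: 191.75 − 0.1q = 50 + q → q* = 128.8636, p* = 178.8636.
At the floor p = 182.3, quantity demanded = (191.75 − 182.3)/0.1 = 94.5.
Sellers' marginal cost at q' = 94.5: 50 + 1·94.5 = 144.5.
Δq = 128.8636 − 94.5 = 34.3636; wedge = 182.3 − 144.5 = 37.8.
The triangle = ½ × 34.3636 × 37.8 = $649.47 thousand.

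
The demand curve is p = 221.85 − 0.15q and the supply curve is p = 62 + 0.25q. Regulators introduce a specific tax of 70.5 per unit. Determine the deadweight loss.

Competitive equilibrium: 221.85 − 0.15q = 62 + 0.25q → q* = 399.625, p* = 161.9063.
With the tax, the buyer price exceeds the seller price by 70.5: (221.85 − 0.15q) − (62 + 0.25q) = 70.5 → q' = 223.375.
Δq = 399.625 − 223.375 = 176.25; the wedge equals the tax, 70.5.
The triangle = ½ × 176.25 × 70.5 = 6212.81.

6212.81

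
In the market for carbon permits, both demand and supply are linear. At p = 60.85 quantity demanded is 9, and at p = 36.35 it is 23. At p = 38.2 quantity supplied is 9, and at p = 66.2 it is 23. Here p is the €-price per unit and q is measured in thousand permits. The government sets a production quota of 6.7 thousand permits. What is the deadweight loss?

Demand slope = (36.35 − 60.85)/(23 − 9) = −1.75, so p = 76.6 − 1.75q.
Supply slope = (66.2 − 38.2)/(23 − 9) = 2, so p = 20.2 + 2q.
Competitive equilibrium: 76.6 − 1.75q = 20.2 + 2q → q* = 15.04, p* = 50.28.
At q = 6.7: demand price = 76.6 − 1.75·6.7 = 64.875; supply price = 20.2 + 2·6.7 = 33.6.
Δq = 15.04 − 6.7 = 8.34; wedge = 64.875 − 33.6 = 31.275.
The triangle = ½ × 8.34 × 31.275 = €130.42 thousand.

€130.42 thousand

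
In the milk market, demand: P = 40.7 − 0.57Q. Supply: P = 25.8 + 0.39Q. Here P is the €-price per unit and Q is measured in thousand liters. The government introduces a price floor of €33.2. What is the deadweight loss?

€2.68 thousand

Competitive equilibrium: 40.7 − 0.57Q = 25.8 + 0.39Q → Q* = 15.5208, P* = 31.8531.
At the floor P = 33.2, quantity demanded = (40.7 − 33.2)/0.57 = 13.1579.
Sellers' marginal cost at Q' = 13.1579: 25.8 + 0.39·13.1579 = 30.9316.
ΔQ = 15.5208 − 13.1579 = 2.3629; wedge = 33.2 − 30.9316 = 2.2684.
Deadweight loss = ½ × 2.3629 × 2.2684 = €2.68 thousand.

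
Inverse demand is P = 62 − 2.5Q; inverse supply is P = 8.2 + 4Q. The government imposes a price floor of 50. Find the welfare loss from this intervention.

Competitive equilibrium: 62 − 2.5Q = 8.2 + 4Q → Q* = 8.2769, P* = 41.3077.
At the floor P = 50, quantity demanded = (62 − 50)/2.5 = 4.8.
Sellers' marginal cost at Q' = 4.8: 8.2 + 4·4.8 = 27.4.
ΔQ = 8.2769 − 4.8 = 3.4769; wedge = 50 − 27.4 = 22.6.
DWL = ½ × 3.4769 × 22.6 = 39.29.

39.29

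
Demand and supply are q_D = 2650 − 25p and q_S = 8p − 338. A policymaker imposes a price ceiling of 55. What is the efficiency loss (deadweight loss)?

6671.17

In inverse form: demand p = 106 − 0.04q, supply p = 42.25 + 0.125q.
Competitive equilibrium: 106 − 0.04q = 42.25 + 0.125q → q* = 386.3636, p* = 90.5455.
At the ceiling p = 55, quantity supplied = (55 − 42.25)/0.125 = 102.
Willingness to pay at q' = 102: 106 − 0.04·102 = 101.92.
Δq = 386.3636 − 102 = 284.3636; wedge = 101.92 − 55 = 46.92.
The triangle = ½ × 284.3636 × 46.92 = 6671.17.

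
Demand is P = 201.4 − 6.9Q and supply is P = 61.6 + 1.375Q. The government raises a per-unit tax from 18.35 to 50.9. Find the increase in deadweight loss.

Competitive equilibrium: 201.4 − 6.9Q = 61.6 + 1.375Q → Q* = 16.8943, P* = 84.8296.
For a per-unit tax t: ΔQ = t/8.275, so DWL = ½·t·(t/8.275) = t²/16.55.
At t = 18.35: DWL = 20.346. At t = 50.9: DWL = 156.544.
Increase = 156.544 − 20.346 = 136.20.

136.20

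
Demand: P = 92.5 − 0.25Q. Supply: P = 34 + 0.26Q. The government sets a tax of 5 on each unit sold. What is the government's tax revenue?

524.51

Competitive equilibrium: 92.5 − 0.25Q = 34 + 0.26Q → Q* = 114.7059, P* = 63.8235.
With the tax, the buyer price exceeds the seller price by 5: (92.5 − 0.25Q) − (34 + 0.26Q) = 5 → Q' = 104.902.
Tax revenue = 5 × 104.902 = 524.51.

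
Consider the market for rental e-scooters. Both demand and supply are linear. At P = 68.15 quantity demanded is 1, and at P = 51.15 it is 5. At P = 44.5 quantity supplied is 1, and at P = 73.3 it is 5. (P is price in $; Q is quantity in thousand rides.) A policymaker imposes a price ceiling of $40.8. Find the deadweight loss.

$38.09 thousand

Demand slope = (51.15 − 68.15)/(5 − 1) = −4.25, so P = 72.4 − 4.25Q.
Supply slope = (73.3 − 44.5)/(5 − 1) = 7.2, so P = 37.3 + 7.2Q.
Competitive equilibrium: 72.4 − 4.25Q = 37.3 + 7.2Q → Q* = 3.0655, P* = 59.3716.
At the ceiling P = 40.8, quantity supplied = (40.8 − 37.3)/7.2 = 0.4861.
Willingness to pay at Q' = 0.4861: 72.4 − 4.25·0.4861 = 70.3341.
ΔQ = 3.0655 − 0.4861 = 2.5794; wedge = 70.3341 − 40.8 = 29.5341.
Deadweight loss = ½ × 2.5794 × 29.5341 = $38.09 thousand.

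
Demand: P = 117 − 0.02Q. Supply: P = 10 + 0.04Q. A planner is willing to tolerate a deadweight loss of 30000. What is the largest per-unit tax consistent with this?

Competitive equilibrium: 117 − 0.02Q = 10 + 0.04Q → Q* = 1783.3333, P* = 81.3333.
A tax t gives ΔQ = t/0.06 and wedge t, so DWL = t²/0.12.
t²/0.12 = 30000 → t² = 3600 → t = 60.

60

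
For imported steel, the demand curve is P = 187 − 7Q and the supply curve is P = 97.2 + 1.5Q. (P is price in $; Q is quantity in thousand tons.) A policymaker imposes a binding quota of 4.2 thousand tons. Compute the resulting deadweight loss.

$172.17 thousand

Competitive equilibrium: 187 − 7Q = 97.2 + 1.5Q → Q* = 10.5647, P* = 113.0471.
At Q = 4.2: demand price = 187 − 7·4.2 = 157.6; supply price = 97.2 + 1.5·4.2 = 103.5.
ΔQ = 10.5647 − 4.2 = 6.3647; wedge = 157.6 − 103.5 = 54.1.
The triangle = ½ × 6.3647 × 54.1 = $172.17 thousand.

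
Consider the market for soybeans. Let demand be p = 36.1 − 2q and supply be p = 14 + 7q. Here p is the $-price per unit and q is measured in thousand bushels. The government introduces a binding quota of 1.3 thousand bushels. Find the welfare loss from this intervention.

$6.01 thousand

Competitive equilibrium: 36.1 − 2q = 14 + 7q → q* = 2.4556, p* = 31.1889.
At q = 1.3: demand price = 36.1 − 2·1.3 = 33.5; supply price = 14 + 7·1.3 = 23.1.
Δq = 2.4556 − 1.3 = 1.1556; wedge = 33.5 − 23.1 = 10.4.
DWL = ½ × 1.1556 × 10.4 = $6.01 thousand.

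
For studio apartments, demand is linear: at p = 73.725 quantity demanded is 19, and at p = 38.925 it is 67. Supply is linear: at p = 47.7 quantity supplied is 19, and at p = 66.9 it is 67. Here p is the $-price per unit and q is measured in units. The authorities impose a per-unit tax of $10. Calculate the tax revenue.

Demand slope = (38.925 − 73.725)/(67 − 19) = −0.725, so p = 87.5 − 0.725q.
Supply slope = (66.9 − 47.7)/(67 − 19) = 0.4, so p = 40.1 + 0.4q.
Competitive equilibrium: 87.5 − 0.725q = 40.1 + 0.4q → q* = 42.1333, p* = 56.9533.
With the tax, the buyer price exceeds the seller price by 10: (87.5 − 0.725q) − (40.1 + 0.4q) = 10 → q' = 33.2444.
Tax revenue = 10 × 33.2444 = $332.44.

$332.44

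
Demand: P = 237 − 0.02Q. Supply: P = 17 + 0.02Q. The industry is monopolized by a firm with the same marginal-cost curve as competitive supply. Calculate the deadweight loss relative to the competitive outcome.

67222.22

Competitive equilibrium: 237 − 0.02Q = 17 + 0.02Q → Q* = 5500, P* = 127.
Marginal revenue: MR = 237 − 0.04Q. Set MR = MC: 237 − 0.04Q = 17 + 0.02Q → Q_m = 3666.666667.
Price P_m = 237 − 0.02·3666.666667 = 163.666667; MC(Q_m) = 17 + 0.02·3666.666667 = 90.333333.
Competitive Q* = 5500, so ΔQ = 1833.333333; wedge = 163.666667 − 90.333333 = 73.333334.
DWL = ½ × 1833.333333 × 73.333334 = 67222.22.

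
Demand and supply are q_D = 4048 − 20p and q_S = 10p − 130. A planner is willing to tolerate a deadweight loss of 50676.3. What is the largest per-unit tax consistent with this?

In inverse form: demand p = 202.4 − 0.05q, supply p = 13 + 0.1q.
Competitive equilibrium: 202.4 − 0.05q = 13 + 0.1q → q* = 1262.6667, p* = 139.2667.
A tax t gives Δq = t/0.15 and wedge t, so DWL = t²/0.3.
t²/0.3 = 50676.3 → t² = 15202.89 → t = 123.3.

123.3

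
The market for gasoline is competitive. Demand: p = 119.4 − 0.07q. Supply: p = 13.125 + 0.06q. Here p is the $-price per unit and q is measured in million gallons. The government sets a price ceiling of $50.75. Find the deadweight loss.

Competitive equilibrium: 119.4 − 0.07q = 13.125 + 0.06q → q* = 817.5, p* = 62.175.
At the ceiling p = 50.75, quantity supplied = (50.75 − 13.125)/0.06 = 627.08333.
Willingness to pay at q' = 627.08333: 119.4 − 0.07·627.08333 = 75.50417.
Δq = 817.5 − 627.08333 = 190.41667; wedge = 75.50417 − 50.75 = 24.75417.
Deadweight loss = ½ × 190.41667 × 24.75417 = $2356.80 million.

$2356.80 million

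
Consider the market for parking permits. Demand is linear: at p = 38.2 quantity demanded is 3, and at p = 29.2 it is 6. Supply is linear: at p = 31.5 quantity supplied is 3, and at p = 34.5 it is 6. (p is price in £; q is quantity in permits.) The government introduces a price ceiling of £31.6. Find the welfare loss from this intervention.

£4.96

Demand slope = (29.2 − 38.2)/(6 − 3) = −3, so p = 47.2 − 3q.
Supply slope = (34.5 − 31.5)/(6 − 3) = 1, so p = 28.5 + q.
Competitive equilibrium: 47.2 − 3q = 28.5 + q → q* = 4.675, p* = 33.175.
At the ceiling p = 31.6, quantity supplied = (31.6 − 28.5)/1 = 3.1.
Willingness to pay at q' = 3.1: 47.2 − 3·3.1 = 37.9.
Δq = 4.675 − 3.1 = 1.575; wedge = 37.9 − 31.6 = 6.3.
DWL = ½ × 1.575 × 6.3 = £4.96.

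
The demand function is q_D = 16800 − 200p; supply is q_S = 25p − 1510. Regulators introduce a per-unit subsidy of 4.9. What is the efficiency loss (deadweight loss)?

266.78

In inverse form: demand p = 84 − 0.005q, supply p = 60.4 + 0.04q.
Competitive equilibrium: 84 − 0.005q = 60.4 + 0.04q → q* = 524.4444, p* = 81.3778.
The subsidy lowers effective supply by 4.9: p = 55.5 + 0.04q.
New quantity: 84 − 0.005q = 55.5 + 0.04q → q' = 633.3333.
Overproduction Δq = 633.3333 − 524.4444 = 108.8889; wedge = subsidy = 4.9.
Deadweight loss = ½ × 108.8889 × 4.9 = 266.78.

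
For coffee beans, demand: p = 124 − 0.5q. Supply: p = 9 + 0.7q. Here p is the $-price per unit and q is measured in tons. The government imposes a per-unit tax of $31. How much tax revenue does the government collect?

$2170

Competitive equilibrium: 124 − 0.5q = 9 + 0.7q → q* = 95.8333, p* = 76.0833.
With the tax, the buyer price exceeds the seller price by 31: (124 − 0.5q) − (9 + 0.7q) = 31 → q' = 70.
Tax revenue = 31 × 70 = $2170.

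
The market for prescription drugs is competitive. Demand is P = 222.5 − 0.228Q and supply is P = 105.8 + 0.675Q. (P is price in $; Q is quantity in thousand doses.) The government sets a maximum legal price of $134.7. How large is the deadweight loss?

$3372.07 thousand

Competitive equilibrium: 222.5 − 0.228Q = 105.8 + 0.675Q → Q* = 129.2359, P* = 193.0342.
At the ceiling P = 134.7, quantity supplied = (134.7 − 105.8)/0.675 = 42.8148.
Willingness to pay at Q' = 42.8148: 222.5 − 0.228·42.8148 = 212.7382.
ΔQ = 129.2359 − 42.8148 = 86.4211; wedge = 212.7382 − 134.7 = 78.0382.
Deadweight loss = ½ × 86.4211 × 78.0382 = $3372.07 thousand.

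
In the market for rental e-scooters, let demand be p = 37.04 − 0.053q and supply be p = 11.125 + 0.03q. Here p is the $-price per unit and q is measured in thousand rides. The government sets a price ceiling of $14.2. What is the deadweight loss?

Competitive equilibrium: 37.04 − 0.053q = 11.125 + 0.03q → q* = 312.2289, p* = 20.4919.
At the ceiling p = 14.2, quantity supplied = (14.2 − 11.125)/0.03 = 102.5.
Willingness to pay at q' = 102.5: 37.04 − 0.053·102.5 = 31.6075.
Δq = 312.2289 − 102.5 = 209.7289; wedge = 31.6075 − 14.2 = 17.4075.
Welfare loss = ½ × 209.7289 × 17.4075 = $1825.43 thousand.

$1825.43 thousand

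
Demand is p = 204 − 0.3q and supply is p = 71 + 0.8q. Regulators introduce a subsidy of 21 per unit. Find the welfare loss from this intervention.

Competitive equilibrium: 204 − 0.3q = 71 + 0.8q → q* = 120.9091, p* = 167.7273.
The subsidy lowers effective supply by 21: p = 50 + 0.8q.
New quantity: 204 − 0.3q = 50 + 0.8q → q' = 140.
Overproduction Δq = 140 − 120.9091 = 19.0909; wedge = subsidy = 21.
DWL = ½ × 19.0909 × 21 = 200.45.

200.45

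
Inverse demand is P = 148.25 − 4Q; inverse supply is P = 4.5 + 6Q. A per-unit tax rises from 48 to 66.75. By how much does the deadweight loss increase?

107.58

Competitive equilibrium: 148.25 − 4Q = 4.5 + 6Q → Q* = 14.375, P* = 90.75.
For a per-unit tax t: ΔQ = t/10, so DWL = ½·t·(t/10) = t²/20.
At t = 48: DWL = 115.2. At t = 66.75: DWL = 222.778.
Increase = 222.778 − 115.2 = 107.58.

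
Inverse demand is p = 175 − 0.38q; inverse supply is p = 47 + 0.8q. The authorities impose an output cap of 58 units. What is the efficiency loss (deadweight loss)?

1503.13

Competitive equilibrium: 175 − 0.38q = 47 + 0.8q → q* = 108.4746, p* = 133.7797.
At q = 58: demand price = 175 − 0.38·58 = 152.96; supply price = 47 + 0.8·58 = 93.4.
Δq = 108.4746 − 58 = 50.4746; wedge = 152.96 − 93.4 = 59.56.
DWL = ½ × 50.4746 × 59.56 = 1503.13.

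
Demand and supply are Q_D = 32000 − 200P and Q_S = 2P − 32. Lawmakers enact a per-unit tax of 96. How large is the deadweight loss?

In inverse form: demand P = 160 − 0.005Q, supply P = 16 + 0.5Q.
Competitive equilibrium: 160 − 0.005Q = 16 + 0.5Q → Q* = 285.1485, P* = 158.5743.
With the tax, the buyer price exceeds the seller price by 96: (160 − 0.005Q) − (16 + 0.5Q) = 96 → Q' = 95.0495.
ΔQ = 285.1485 − 95.0495 = 190.099; the wedge equals the tax, 96.
Welfare loss = ½ × 190.099 × 96 = 9124.75.

9124.75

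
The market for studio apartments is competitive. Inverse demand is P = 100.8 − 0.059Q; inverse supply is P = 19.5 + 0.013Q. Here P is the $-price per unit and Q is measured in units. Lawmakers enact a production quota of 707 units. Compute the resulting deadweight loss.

Competitive equilibrium: 100.8 − 0.059Q = 19.5 + 0.013Q → Q* = 1129.16667, P* = 34.17917.
At Q = 707: demand price = 100.8 − 0.059·707 = 59.087; supply price = 19.5 + 0.013·707 = 28.691.
ΔQ = 1129.16667 − 707 = 422.16667; wedge = 59.087 − 28.691 = 30.396.
The triangle = ½ × 422.16667 × 30.396 = $6416.089.

$6416.089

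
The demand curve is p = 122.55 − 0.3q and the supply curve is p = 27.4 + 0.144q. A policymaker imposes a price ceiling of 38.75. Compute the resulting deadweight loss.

Competitive equilibrium: 122.55 − 0.3q = 27.4 + 0.144q → q* = 214.3018, p* = 58.25946.
At the ceiling p = 38.75, quantity supplied = (38.75 − 27.4)/0.144 = 78.81944.
Willingness to pay at q' = 78.81944: 122.55 − 0.3·78.81944 = 98.90417.
Δq = 214.3018 − 78.81944 = 135.48236; wedge = 98.90417 − 38.75 = 60.15417.
The triangle = ½ × 135.48236 × 60.15417 = 4074.91.

4074.91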